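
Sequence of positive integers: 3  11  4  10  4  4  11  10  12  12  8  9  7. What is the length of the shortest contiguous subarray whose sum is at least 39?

4

Extend right; whenever the sum reaches 39, record the length and shrink from the left:
add 3: running sum 3 < 39
add 11: running sum 14 < 39
add 4: running sum 18 < 39
add 10: running sum 28 < 39
add 4: running sum 32 < 39
add 4: running sum 36 < 39
end 6: [11, 4, 10, 4, 4, 11] sum 44, len 6
end 7: [10, 4, 4, 11, 10] sum 39, len 5
end 8: [4, 4, 11, 10, 12] sum 41, len 5
end 9: [11, 10, 12, 12] sum 45, len 4
end 10: [10, 12, 12, 8] sum 42, len 4
end 11: [12, 12, 8, 9] sum 41, len 4
end 12: [12, 12, 8, 9, 7] sum 48, len 5
Shortest qualifying length: 4.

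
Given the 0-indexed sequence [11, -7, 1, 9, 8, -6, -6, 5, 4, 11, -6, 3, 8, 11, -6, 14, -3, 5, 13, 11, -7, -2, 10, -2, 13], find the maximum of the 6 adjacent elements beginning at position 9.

Elements at indices 9..14: 11, -6, 3, 8, 11, -6
max(11, -6, 3, 8, 11, -6) = 11

11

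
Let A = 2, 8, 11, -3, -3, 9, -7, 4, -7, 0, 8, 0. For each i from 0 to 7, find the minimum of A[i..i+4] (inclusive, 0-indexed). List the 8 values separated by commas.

-3, -3, -7, -7, -7, -7, -7, -7

(2, 8, 11, -3, -3) → min -3
(8, 11, -3, -3, 9) → min -3
(11, -3, -3, 9, -7) → min -7
(-3, -3, 9, -7, 4) → min -7
(-3, 9, -7, 4, -7) → min -7
(9, -7, 4, -7, 0) → min -7
(-7, 4, -7, 0, 8) → min -7
(4, -7, 0, 8, 0) → min -7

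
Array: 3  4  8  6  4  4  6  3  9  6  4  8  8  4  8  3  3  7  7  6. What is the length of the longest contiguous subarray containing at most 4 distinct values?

Extend right; when distinct count exceeds 4, shrink from the left:
add 3: window [3] (1 distinct), len 1
add 4: window [3, 4] (2 distinct), len 2
add 8: window [3, 4, 8] (3 distinct), len 3
add 6: window [3, 4, 8, 6] (4 distinct), len 4
add 4: window [3, 4, 8, 6, 4] (4 distinct), len 5
add 4: window [3, 4, 8, 6, 4, 4] (4 distinct), len 6
add 6: window [3, 4, 8, 6, 4, 4, 6] (4 distinct), len 7
add 3: window [3, 4, 8, 6, 4, 4, 6, 3] (4 distinct), len 8
add 9: window [6, 4, 4, 6, 3, 9] (4 distinct), len 6
add 6: window [6, 4, 4, 6, 3, 9, 6] (4 distinct), len 7
add 4: window [6, 4, 4, 6, 3, 9, 6, 4] (4 distinct), len 8
add 8: window [9, 6, 4, 8] (4 distinct), len 4
add 8: window [9, 6, 4, 8, 8] (4 distinct), len 5
add 4: window [9, 6, 4, 8, 8, 4] (4 distinct), len 6
add 8: window [9, 6, 4, 8, 8, 4, 8] (4 distinct), len 7
add 3: window [6, 4, 8, 8, 4, 8, 3] (4 distinct), len 7
add 3: window [6, 4, 8, 8, 4, 8, 3, 3] (4 distinct), len 8
add 7: window [4, 8, 8, 4, 8, 3, 3, 7] (4 distinct), len 8
add 7: window [4, 8, 8, 4, 8, 3, 3, 7, 7] (4 distinct), len 9
add 6: window [8, 3, 3, 7, 7, 6] (4 distinct), len 6
Longest length with ≤4 distinct: 9.

9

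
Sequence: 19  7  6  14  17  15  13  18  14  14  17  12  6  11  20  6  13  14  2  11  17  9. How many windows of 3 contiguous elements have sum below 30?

4

[19, 7, 6] → sum 32
[7, 6, 14] → sum 27  < 30 ✓
[6, 14, 17] → sum 37
[14, 17, 15] → sum 46
[17, 15, 13] → sum 45
[15, 13, 18] → sum 46
[13, 18, 14] → sum 45
[18, 14, 14] → sum 46
[14, 14, 17] → sum 45
[14, 17, 12] → sum 43
[17, 12, 6] → sum 35
[12, 6, 11] → sum 29  < 30 ✓
[6, 11, 20] → sum 37
[11, 20, 6] → sum 37
[20, 6, 13] → sum 39
[6, 13, 14] → sum 33
[13, 14, 2] → sum 29  < 30 ✓
[14, 2, 11] → sum 27  < 30 ✓
[2, 11, 17] → sum 30
[11, 17, 9] → sum 37
4 windows satisfy the condition.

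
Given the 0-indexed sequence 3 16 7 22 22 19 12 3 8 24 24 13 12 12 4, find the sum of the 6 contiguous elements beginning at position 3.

86

Elements at indices 3..8: 22, 22, 19, 12, 3, 8
sum(22, 22, 19, 12, 3, 8) = 86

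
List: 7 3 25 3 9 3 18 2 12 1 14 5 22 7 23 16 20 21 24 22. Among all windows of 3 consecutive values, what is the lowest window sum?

(7, 3, 25) → sum 35
(3, 25, 3) → sum 31
(25, 3, 9) → sum 37
(3, 9, 3) → sum 15
(9, 3, 18) → sum 30
(3, 18, 2) → sum 23
(18, 2, 12) → sum 32
(2, 12, 1) → sum 15
(12, 1, 14) → sum 27
(1, 14, 5) → sum 20
(14, 5, 22) → sum 41
(5, 22, 7) → sum 34
(22, 7, 23) → sum 52
(7, 23, 16) → sum 46
(23, 16, 20) → sum 59
(16, 20, 21) → sum 57
(20, 21, 24) → sum 65
(21, 24, 22) → sum 67
Lowest of these is 15.

15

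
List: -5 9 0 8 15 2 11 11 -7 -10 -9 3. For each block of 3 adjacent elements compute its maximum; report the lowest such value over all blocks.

-7

(-5, 9, 0) → max 9
(9, 0, 8) → max 9
(0, 8, 15) → max 15
(8, 15, 2) → max 15
(15, 2, 11) → max 15
(2, 11, 11) → max 11
(11, 11, -7) → max 11
(11, -7, -10) → max 11
(-7, -10, -9) → max -7
(-10, -9, 3) → max 3
Lowest of these is -7.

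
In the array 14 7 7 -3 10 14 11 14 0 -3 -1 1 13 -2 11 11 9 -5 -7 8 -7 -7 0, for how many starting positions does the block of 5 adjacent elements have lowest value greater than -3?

(14, 7, 7, -3, 10) → min -3
(7, 7, -3, 10, 14) → min -3
(7, -3, 10, 14, 11) → min -3
(-3, 10, 14, 11, 14) → min -3
(10, 14, 11, 14, 0) → min 0  > -3 ✓
(14, 11, 14, 0, -3) → min -3
(11, 14, 0, -3, -1) → min -3
(14, 0, -3, -1, 1) → min -3
(0, -3, -1, 1, 13) → min -3
(-3, -1, 1, 13, -2) → min -3
(-1, 1, 13, -2, 11) → min -2  > -3 ✓
(1, 13, -2, 11, 11) → min -2  > -3 ✓
(13, -2, 11, 11, 9) → min -2  > -3 ✓
(-2, 11, 11, 9, -5) → min -5
(11, 11, 9, -5, -7) → min -7
(11, 9, -5, -7, 8) → min -7
(9, -5, -7, 8, -7) → min -7
(-5, -7, 8, -7, -7) → min -7
(-7, 8, -7, -7, 0) → min -7
4 windows satisfy the condition.

4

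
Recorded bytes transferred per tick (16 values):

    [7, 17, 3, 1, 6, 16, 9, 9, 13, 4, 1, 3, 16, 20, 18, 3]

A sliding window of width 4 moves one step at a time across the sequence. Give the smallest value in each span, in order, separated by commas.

1, 1, 1, 1, 6, 9, 4, 1, 1, 1, 1, 3, 3

(7, 17, 3, 1) → min 1
(17, 3, 1, 6) → min 1
(3, 1, 6, 16) → min 1
(1, 6, 16, 9) → min 1
(6, 16, 9, 9) → min 6
(16, 9, 9, 13) → min 9
(9, 9, 13, 4) → min 4
(9, 13, 4, 1) → min 1
(13, 4, 1, 3) → min 1
(4, 1, 3, 16) → min 1
(1, 3, 16, 20) → min 1
(3, 16, 20, 18) → min 3
(16, 20, 18, 3) → min 3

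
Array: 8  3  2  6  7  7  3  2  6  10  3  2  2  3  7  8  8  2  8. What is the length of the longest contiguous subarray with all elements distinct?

[8] len 1
[8, 3] len 2
[8, 3, 2] len 3
[8, 3, 2, 6] len 4
[8, 3, 2, 6, 7] len 5
[7] len 1
[7, 3] len 2
[7, 3, 2] len 3
[7, 3, 2, 6] len 4
[7, 3, 2, 6, 10] len 5
[2, 6, 10, 3] len 4
[6, 10, 3, 2] len 4
[2] len 1
[2, 3] len 2
[2, 3, 7] len 3
[2, 3, 7, 8] len 4
[8] len 1
[8, 2] len 2
[2, 8] len 2
Longest all-distinct length: 5.

5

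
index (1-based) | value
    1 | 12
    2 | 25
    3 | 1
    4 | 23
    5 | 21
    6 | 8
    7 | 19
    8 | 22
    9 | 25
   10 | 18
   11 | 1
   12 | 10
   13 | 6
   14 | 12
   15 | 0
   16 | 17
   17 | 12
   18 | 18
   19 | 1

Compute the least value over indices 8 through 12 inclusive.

1

Elements at indices 8..12: 22, 25, 18, 1, 10
min(22, 25, 18, 1, 10) = 1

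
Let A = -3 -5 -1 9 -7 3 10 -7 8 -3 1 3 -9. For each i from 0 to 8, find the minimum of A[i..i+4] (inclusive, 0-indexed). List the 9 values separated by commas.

-7, -7, -7, -7, -7, -7, -7, -7, -9

Sliding a size-5 window across the 13 values:
-3 -5 -1 9 -7 → min -7
-5 -1 9 -7 3 → min -7
-1 9 -7 3 10 → min -7
9 -7 3 10 -7 → min -7
-7 3 10 -7 8 → min -7
3 10 -7 8 -3 → min -7
10 -7 8 -3 1 → min -7
-7 8 -3 1 3 → min -7
8 -3 1 3 -9 → min -9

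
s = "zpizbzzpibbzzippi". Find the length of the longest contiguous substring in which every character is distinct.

4

add z: [z] len 1
add p: [z, p] len 2
add i: [z, p, i] len 3
add z (repeat z, move left end past it): [p, i, z] len 3
add b: [p, i, z, b] len 4
add z (repeat z, move left end past it): [b, z] len 2
add z (repeat z, move left end past it): [z] len 1
add p: [z, p] len 2
add i: [z, p, i] len 3
add b: [z, p, i, b] len 4
add b (repeat b, move left end past it): [b] len 1
add z: [b, z] len 2
add z (repeat z, move left end past it): [z] len 1
add i: [z, i] len 2
add p: [z, i, p] len 3
add p (repeat p, move left end past it): [p] len 1
add i: [p, i] len 2
Longest all-distinct length: 4.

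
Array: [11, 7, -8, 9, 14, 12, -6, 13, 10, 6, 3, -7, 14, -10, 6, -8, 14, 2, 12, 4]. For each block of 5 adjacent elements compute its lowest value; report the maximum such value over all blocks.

(11, 7, -8, 9, 14) → min -8
(7, -8, 9, 14, 12) → min -8
(-8, 9, 14, 12, -6) → min -8
(9, 14, 12, -6, 13) → min -6
(14, 12, -6, 13, 10) → min -6
(12, -6, 13, 10, 6) → min -6
(-6, 13, 10, 6, 3) → min -6
(13, 10, 6, 3, -7) → min -7
(10, 6, 3, -7, 14) → min -7
(6, 3, -7, 14, -10) → min -10
(3, -7, 14, -10, 6) → min -10
(-7, 14, -10, 6, -8) → min -10
(14, -10, 6, -8, 14) → min -10
(-10, 6, -8, 14, 2) → min -10
(6, -8, 14, 2, 12) → min -8
(-8, 14, 2, 12, 4) → min -8
Maximum of these is -6.

-6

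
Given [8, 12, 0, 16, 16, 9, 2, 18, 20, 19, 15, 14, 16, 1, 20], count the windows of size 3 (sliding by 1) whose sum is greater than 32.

7

[8, 12, 0] → sum 20
[12, 0, 16] → sum 28
[0, 16, 16] → sum 32
[16, 16, 9] → sum 41  > 32 ✓
[16, 9, 2] → sum 27
[9, 2, 18] → sum 29
[2, 18, 20] → sum 40  > 32 ✓
[18, 20, 19] → sum 57  > 32 ✓
[20, 19, 15] → sum 54  > 32 ✓
[19, 15, 14] → sum 48  > 32 ✓
[15, 14, 16] → sum 45  > 32 ✓
[14, 16, 1] → sum 31
[16, 1, 20] → sum 37  > 32 ✓
7 windows satisfy the condition.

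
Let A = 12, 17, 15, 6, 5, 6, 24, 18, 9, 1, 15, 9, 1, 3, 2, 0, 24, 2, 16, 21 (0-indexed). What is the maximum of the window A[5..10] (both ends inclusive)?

Elements at indices 5..10: 6, 24, 18, 9, 1, 15
max(6, 24, 18, 9, 1, 15) = 24

24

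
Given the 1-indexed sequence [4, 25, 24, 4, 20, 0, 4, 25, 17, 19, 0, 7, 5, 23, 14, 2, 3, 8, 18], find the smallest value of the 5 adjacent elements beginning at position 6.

0

Elements at indices 6..10: 0, 4, 25, 17, 19
min(0, 4, 25, 17, 19) = 0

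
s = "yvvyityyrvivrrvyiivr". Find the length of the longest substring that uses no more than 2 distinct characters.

4

[y] 1 distinct, len 1
[y, v] 2 distinct, len 2
[y, v, v] 2 distinct, len 3
[y, v, v, y] 2 distinct, len 4
[y, i] 2 distinct, len 2
[i, t] 2 distinct, len 2
[t, y] 2 distinct, len 2
[t, y, y] 2 distinct, len 3
[y, y, r] 2 distinct, len 3
[r, v] 2 distinct, len 2
[v, i] 2 distinct, len 2
[v, i, v] 2 distinct, len 3
[v, r] 2 distinct, len 2
[v, r, r] 2 distinct, len 3
[v, r, r, v] 2 distinct, len 4
[v, y] 2 distinct, len 2
[y, i] 2 distinct, len 2
[y, i, i] 2 distinct, len 3
[i, i, v] 2 distinct, len 3
[v, r] 2 distinct, len 2
Longest length with ≤2 distinct: 4.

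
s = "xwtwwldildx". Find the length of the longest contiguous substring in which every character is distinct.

4

[x] len 1
[x, w] len 2
[x, w, t] len 3
[t, w] len 2
[w] len 1
[w, l] len 2
[w, l, d] len 3
[w, l, d, i] len 4
[d, i, l] len 3
[i, l, d] len 3
[i, l, d, x] len 4
Longest all-distinct length: 4.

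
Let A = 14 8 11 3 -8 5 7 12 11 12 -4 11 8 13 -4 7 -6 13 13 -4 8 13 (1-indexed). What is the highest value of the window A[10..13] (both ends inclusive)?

Elements at indices 10..13: 12, -4, 11, 8
max(12, -4, 11, 8) = 12

12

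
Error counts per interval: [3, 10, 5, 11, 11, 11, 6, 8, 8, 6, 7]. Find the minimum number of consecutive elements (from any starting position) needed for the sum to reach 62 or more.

7

add 3: running sum 3 < 62
add 10: running sum 13 < 62
add 5: running sum 18 < 62
add 11: running sum 29 < 62
add 11: running sum 40 < 62
add 11: running sum 51 < 62
add 6: running sum 57 < 62
add 8: shortest ending here [10, 5, 11, 11, 11, 6, 8] sum 62, len 7
add 8: shortest ending here [10, 5, 11, 11, 11, 6, 8, 8] sum 70, len 8
add 6: shortest ending here [5, 11, 11, 11, 6, 8, 8, 6] sum 66, len 8
add 7: shortest ending here [11, 11, 11, 6, 8, 8, 6, 7] sum 68, len 8
Shortest qualifying length: 7.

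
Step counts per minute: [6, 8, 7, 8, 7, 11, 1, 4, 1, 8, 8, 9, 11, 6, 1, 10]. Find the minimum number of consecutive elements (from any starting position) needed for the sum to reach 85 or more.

Extend right; whenever the sum reaches 85, record the length and shrink from the left:
add 6: running sum 6 < 85
add 8: running sum 14 < 85
add 7: running sum 21 < 85
add 8: running sum 29 < 85
add 7: running sum 36 < 85
add 11: running sum 47 < 85
add 1: running sum 48 < 85
add 4: running sum 52 < 85
add 1: running sum 53 < 85
add 8: running sum 61 < 85
add 8: running sum 69 < 85
add 9: running sum 78 < 85
end 12: [6, 8, 7, 8, 7, 11, 1, 4, 1, 8, 8, 9, 11] sum 89, len 13
end 13: [8, 7, 8, 7, 11, 1, 4, 1, 8, 8, 9, 11, 6] sum 89, len 13
end 14: [8, 7, 8, 7, 11, 1, 4, 1, 8, 8, 9, 11, 6, 1] sum 90, len 14
end 15: [8, 7, 11, 1, 4, 1, 8, 8, 9, 11, 6, 1, 10] sum 85, len 13
Shortest qualifying length: 13.

13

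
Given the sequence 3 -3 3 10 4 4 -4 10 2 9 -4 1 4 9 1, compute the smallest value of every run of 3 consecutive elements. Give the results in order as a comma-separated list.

-3, -3, 3, 4, -4, -4, -4, 2, -4, -4, -4, 1, 1

Sliding a size-3 window across the 15 values:
(3, -3, 3) → min -3
(-3, 3, 10) → min -3
(3, 10, 4) → min 3
(10, 4, 4) → min 4
(4, 4, -4) → min -4
(4, -4, 10) → min -4
(-4, 10, 2) → min -4
(10, 2, 9) → min 2
(2, 9, -4) → min -4
(9, -4, 1) → min -4
(-4, 1, 4) → min -4
(1, 4, 9) → min 1
(4, 9, 1) → min 1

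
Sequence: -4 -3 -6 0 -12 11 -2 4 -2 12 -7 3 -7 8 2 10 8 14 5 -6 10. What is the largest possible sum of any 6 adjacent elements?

47

Window sums for each of the 16 positions:
-4 -3 -6 0 -12 11 → sum -14
-3 -6 0 -12 11 -2 → sum -12
-6 0 -12 11 -2 4 → sum -5
0 -12 11 -2 4 -2 → sum -1
-12 11 -2 4 -2 12 → sum 11
11 -2 4 -2 12 -7 → sum 16
-2 4 -2 12 -7 3 → sum 8
4 -2 12 -7 3 -7 → sum 3
-2 12 -7 3 -7 8 → sum 7
12 -7 3 -7 8 2 → sum 11
-7 3 -7 8 2 10 → sum 9
3 -7 8 2 10 8 → sum 24
-7 8 2 10 8 14 → sum 35
8 2 10 8 14 5 → sum 47
2 10 8 14 5 -6 → sum 33
10 8 14 5 -6 10 → sum 41
Largest of these is 47.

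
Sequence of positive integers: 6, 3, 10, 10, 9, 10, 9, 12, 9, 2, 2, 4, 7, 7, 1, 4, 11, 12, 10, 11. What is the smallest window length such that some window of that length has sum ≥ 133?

18

Extend right; whenever the sum reaches 133, record the length and shrink from the left:
add 6: running sum 6 < 133
add 3: running sum 9 < 133
add 10: running sum 19 < 133
add 10: running sum 29 < 133
add 9: running sum 38 < 133
add 10: running sum 48 < 133
add 9: running sum 57 < 133
add 12: running sum 69 < 133
add 9: running sum 78 < 133
add 2: running sum 80 < 133
add 2: running sum 82 < 133
add 4: running sum 86 < 133
add 7: running sum 93 < 133
add 7: running sum 100 < 133
add 1: running sum 101 < 133
add 4: running sum 105 < 133
add 11: running sum 116 < 133
add 12: running sum 128 < 133
add 10: shortest ending here [6, 3, 10, 10, 9, 10, 9, 12, 9, 2, 2, 4, 7, 7, 1, 4, 11, 12, 10] sum 138, len 19
add 11: shortest ending here [10, 10, 9, 10, 9, 12, 9, 2, 2, 4, 7, 7, 1, 4, 11, 12, 10, 11] sum 140, len 18
Shortest qualifying length: 18.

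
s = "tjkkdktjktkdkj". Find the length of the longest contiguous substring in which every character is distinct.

add t: [t] len 1
add j: [t, j] len 2
add k: [t, j, k] len 3
add k (repeat k, move left end past it): [k] len 1
add d: [k, d] len 2
add k (repeat k, move left end past it): [d, k] len 2
add t: [d, k, t] len 3
add j: [d, k, t, j] len 4
add k (repeat k, move left end past it): [t, j, k] len 3
add t (repeat t, move left end past it): [j, k, t] len 3
add k (repeat k, move left end past it): [t, k] len 2
add d: [t, k, d] len 3
add k (repeat k, move left end past it): [d, k] len 2
add j: [d, k, j] len 3
Longest all-distinct length: 4.

4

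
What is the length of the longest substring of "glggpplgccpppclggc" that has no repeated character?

4

[g] len 1
[g, l] len 2
[l, g] len 2
[g] len 1
[g, p] len 2
[p] len 1
[p, l] len 2
[p, l, g] len 3
[p, l, g, c] len 4
[c] len 1
[c, p] len 2
[p] len 1
[p] len 1
[p, c] len 2
[p, c, l] len 3
[p, c, l, g] len 4
[g] len 1
[g, c] len 2
Longest all-distinct length: 4.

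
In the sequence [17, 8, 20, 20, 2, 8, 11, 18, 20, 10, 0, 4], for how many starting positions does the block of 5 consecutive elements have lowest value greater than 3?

1

(17, 8, 20, 20, 2) → min 2
(8, 20, 20, 2, 8) → min 2
(20, 20, 2, 8, 11) → min 2
(20, 2, 8, 11, 18) → min 2
(2, 8, 11, 18, 20) → min 2
(8, 11, 18, 20, 10) → min 8  > 3 ✓
(11, 18, 20, 10, 0) → min 0
(18, 20, 10, 0, 4) → min 0
1 window satisfy the condition.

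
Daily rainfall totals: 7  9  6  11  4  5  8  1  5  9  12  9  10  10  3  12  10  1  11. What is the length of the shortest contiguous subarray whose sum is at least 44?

5

add 7: running sum 7 < 44
add 9: running sum 16 < 44
add 6: running sum 22 < 44
add 11: running sum 33 < 44
add 4: running sum 37 < 44
add 5: running sum 42 < 44
add 8: shortest ending here [7, 9, 6, 11, 4, 5, 8] sum 50, len 7
add 1: shortest ending here [9, 6, 11, 4, 5, 8, 1] sum 44, len 7
add 5: shortest ending here [9, 6, 11, 4, 5, 8, 1, 5] sum 49, len 8
add 9: shortest ending here [6, 11, 4, 5, 8, 1, 5, 9] sum 49, len 8
add 12: shortest ending here [4, 5, 8, 1, 5, 9, 12] sum 44, len 7
add 9: shortest ending here [8, 1, 5, 9, 12, 9] sum 44, len 6
add 10: shortest ending here [5, 9, 12, 9, 10] sum 45, len 5
add 10: shortest ending here [9, 12, 9, 10, 10] sum 50, len 5
add 3: shortest ending here [12, 9, 10, 10, 3] sum 44, len 5
add 12: shortest ending here [9, 10, 10, 3, 12] sum 44, len 5
add 10: shortest ending here [10, 10, 3, 12, 10] sum 45, len 5
add 1: shortest ending here [10, 10, 3, 12, 10, 1] sum 46, len 6
add 11: shortest ending here [10, 3, 12, 10, 1, 11] sum 47, len 6
Shortest qualifying length: 5.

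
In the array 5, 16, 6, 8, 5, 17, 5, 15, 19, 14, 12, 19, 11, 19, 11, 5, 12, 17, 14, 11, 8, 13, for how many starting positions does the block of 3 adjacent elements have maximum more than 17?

[5, 16, 6] → max 16
[16, 6, 8] → max 16
[6, 8, 5] → max 8
[8, 5, 17] → max 17
[5, 17, 5] → max 17
[17, 5, 15] → max 17
[5, 15, 19] → max 19  > 17 ✓
[15, 19, 14] → max 19  > 17 ✓
[19, 14, 12] → max 19  > 17 ✓
[14, 12, 19] → max 19  > 17 ✓
[12, 19, 11] → max 19  > 17 ✓
[19, 11, 19] → max 19  > 17 ✓
[11, 19, 11] → max 19  > 17 ✓
[19, 11, 5] → max 19  > 17 ✓
[11, 5, 12] → max 12
[5, 12, 17] → max 17
[12, 17, 14] → max 17
[17, 14, 11] → max 17
[14, 11, 8] → max 14
[11, 8, 13] → max 13
8 windows satisfy the condition.

8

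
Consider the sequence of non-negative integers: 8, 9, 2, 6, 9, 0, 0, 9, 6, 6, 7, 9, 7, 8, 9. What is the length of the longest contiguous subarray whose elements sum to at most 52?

Extend to the right; shrink from the left whenever the sum exceeds 52:
[8] sum 8 len 1
[8, 9] sum 17 len 2
[8, 9, 2] sum 19 len 3
[8, 9, 2, 6] sum 25 len 4
[8, 9, 2, 6, 9] sum 34 len 5
[8, 9, 2, 6, 9, 0] sum 34 len 6
[8, 9, 2, 6, 9, 0, 0] sum 34 len 7
[8, 9, 2, 6, 9, 0, 0, 9] sum 43 len 8
[8, 9, 2, 6, 9, 0, 0, 9, 6] sum 49 len 9
[9, 2, 6, 9, 0, 0, 9, 6, 6] sum 47 len 9
[2, 6, 9, 0, 0, 9, 6, 6, 7] sum 45 len 9
[6, 9, 0, 0, 9, 6, 6, 7, 9] sum 52 len 9
[0, 0, 9, 6, 6, 7, 9, 7] sum 44 len 8
[0, 0, 9, 6, 6, 7, 9, 7, 8] sum 52 len 9
[6, 6, 7, 9, 7, 8, 9] sum 52 len 7
Longest length seen: 9.

9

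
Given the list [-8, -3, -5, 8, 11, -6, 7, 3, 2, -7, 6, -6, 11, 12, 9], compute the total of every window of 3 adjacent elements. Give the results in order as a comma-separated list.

Sliding a size-3 window across the 15 values:
(-8, -3, -5) → sum -16
(-3, -5, 8) → sum 0
(-5, 8, 11) → sum 14
(8, 11, -6) → sum 13
(11, -6, 7) → sum 12
(-6, 7, 3) → sum 4
(7, 3, 2) → sum 12
(3, 2, -7) → sum -2
(2, -7, 6) → sum 1
(-7, 6, -6) → sum -7
(6, -6, 11) → sum 11
(-6, 11, 12) → sum 17
(11, 12, 9) → sum 32

-16, 0, 14, 13, 12, 4, 12, -2, 1, -7, 11, 17, 32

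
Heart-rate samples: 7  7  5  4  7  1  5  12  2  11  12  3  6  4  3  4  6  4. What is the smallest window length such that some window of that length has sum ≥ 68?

add 7: running sum 7 < 68
add 7: running sum 14 < 68
add 5: running sum 19 < 68
add 4: running sum 23 < 68
add 7: running sum 30 < 68
add 1: running sum 31 < 68
add 5: running sum 36 < 68
add 12: running sum 48 < 68
add 2: running sum 50 < 68
add 11: running sum 61 < 68
end 10: [7, 7, 5, 4, 7, 1, 5, 12, 2, 11, 12] sum 73, len 11
end 11: [7, 5, 4, 7, 1, 5, 12, 2, 11, 12, 3] sum 69, len 11
end 12: [5, 4, 7, 1, 5, 12, 2, 11, 12, 3, 6] sum 68, len 11
end 13: [5, 4, 7, 1, 5, 12, 2, 11, 12, 3, 6, 4] sum 72, len 12
end 14: [4, 7, 1, 5, 12, 2, 11, 12, 3, 6, 4, 3] sum 70, len 12
end 15: [7, 1, 5, 12, 2, 11, 12, 3, 6, 4, 3, 4] sum 70, len 12
end 16: [5, 12, 2, 11, 12, 3, 6, 4, 3, 4, 6] sum 68, len 11
end 17: [5, 12, 2, 11, 12, 3, 6, 4, 3, 4, 6, 4] sum 72, len 12
Shortest qualifying length: 11.

11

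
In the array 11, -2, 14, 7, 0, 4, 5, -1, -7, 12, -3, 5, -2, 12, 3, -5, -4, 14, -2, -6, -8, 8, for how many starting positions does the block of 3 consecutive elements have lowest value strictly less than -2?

12

(11, -2, 14) → min -2
(-2, 14, 7) → min -2
(14, 7, 0) → min 0
(7, 0, 4) → min 0
(0, 4, 5) → min 0
(4, 5, -1) → min -1
(5, -1, -7) → min -7  < -2 ✓
(-1, -7, 12) → min -7  < -2 ✓
(-7, 12, -3) → min -7  < -2 ✓
(12, -3, 5) → min -3  < -2 ✓
(-3, 5, -2) → min -3  < -2 ✓
(5, -2, 12) → min -2
(-2, 12, 3) → min -2
(12, 3, -5) → min -5  < -2 ✓
(3, -5, -4) → min -5  < -2 ✓
(-5, -4, 14) → min -5  < -2 ✓
(-4, 14, -2) → min -4  < -2 ✓
(14, -2, -6) → min -6  < -2 ✓
(-2, -6, -8) → min -8  < -2 ✓
(-6, -8, 8) → min -8  < -2 ✓
12 windows satisfy the condition.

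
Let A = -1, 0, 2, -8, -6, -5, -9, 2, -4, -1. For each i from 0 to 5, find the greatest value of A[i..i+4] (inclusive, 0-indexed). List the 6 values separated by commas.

[-1, 0, 2, -8, -6] → max 2
[0, 2, -8, -6, -5] → max 2
[2, -8, -6, -5, -9] → max 2
[-8, -6, -5, -9, 2] → max 2
[-6, -5, -9, 2, -4] → max 2
[-5, -9, 2, -4, -1] → max 2

2, 2, 2, 2, 2, 2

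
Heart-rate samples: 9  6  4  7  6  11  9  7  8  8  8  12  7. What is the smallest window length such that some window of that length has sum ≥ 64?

8

Extend right; whenever the sum reaches 64, record the length and shrink from the left:
add 9: running sum 9 < 64
add 6: running sum 15 < 64
add 4: running sum 19 < 64
add 7: running sum 26 < 64
add 6: running sum 32 < 64
add 11: running sum 43 < 64
add 9: running sum 52 < 64
add 7: running sum 59 < 64
add 8: shortest ending here [9, 6, 4, 7, 6, 11, 9, 7, 8] sum 67, len 9
add 8: shortest ending here [6, 4, 7, 6, 11, 9, 7, 8, 8] sum 66, len 9
add 8: shortest ending here [7, 6, 11, 9, 7, 8, 8, 8] sum 64, len 8
add 12: shortest ending here [6, 11, 9, 7, 8, 8, 8, 12] sum 69, len 8
add 7: shortest ending here [11, 9, 7, 8, 8, 8, 12, 7] sum 70, len 8
Shortest qualifying length: 8.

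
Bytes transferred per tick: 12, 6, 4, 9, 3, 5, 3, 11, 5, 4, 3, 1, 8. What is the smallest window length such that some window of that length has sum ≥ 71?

add 12: running sum 12 < 71
add 6: running sum 18 < 71
add 4: running sum 22 < 71
add 9: running sum 31 < 71
add 3: running sum 34 < 71
add 5: running sum 39 < 71
add 3: running sum 42 < 71
add 11: running sum 53 < 71
add 5: running sum 58 < 71
add 4: running sum 62 < 71
add 3: running sum 65 < 71
add 1: running sum 66 < 71
end 12: [12, 6, 4, 9, 3, 5, 3, 11, 5, 4, 3, 1, 8] sum 74, len 13
Shortest qualifying length: 13.

13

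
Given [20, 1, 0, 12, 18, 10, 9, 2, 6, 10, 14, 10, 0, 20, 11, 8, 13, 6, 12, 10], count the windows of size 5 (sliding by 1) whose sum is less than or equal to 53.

13

20 1 0 12 18 → sum 51  ≤ 53 ✓
1 0 12 18 10 → sum 41  ≤ 53 ✓
0 12 18 10 9 → sum 49  ≤ 53 ✓
12 18 10 9 2 → sum 51  ≤ 53 ✓
18 10 9 2 6 → sum 45  ≤ 53 ✓
10 9 2 6 10 → sum 37  ≤ 53 ✓
9 2 6 10 14 → sum 41  ≤ 53 ✓
2 6 10 14 10 → sum 42  ≤ 53 ✓
6 10 14 10 0 → sum 40  ≤ 53 ✓
10 14 10 0 20 → sum 54
14 10 0 20 11 → sum 55
10 0 20 11 8 → sum 49  ≤ 53 ✓
0 20 11 8 13 → sum 52  ≤ 53 ✓
20 11 8 13 6 → sum 58
11 8 13 6 12 → sum 50  ≤ 53 ✓
8 13 6 12 10 → sum 49  ≤ 53 ✓
13 windows satisfy the condition.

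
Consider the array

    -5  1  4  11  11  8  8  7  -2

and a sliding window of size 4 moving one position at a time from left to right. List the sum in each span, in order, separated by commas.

(-5, 1, 4, 11) → sum 11
(1, 4, 11, 11) → sum 27
(4, 11, 11, 8) → sum 34
(11, 11, 8, 8) → sum 38
(11, 8, 8, 7) → sum 34
(8, 8, 7, -2) → sum 21

11, 27, 34, 38, 34, 21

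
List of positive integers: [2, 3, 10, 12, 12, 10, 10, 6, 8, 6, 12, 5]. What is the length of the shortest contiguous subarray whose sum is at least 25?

add 2: running sum 2 < 25
add 3: running sum 5 < 25
add 10: running sum 15 < 25
add 12: shortest ending here [3, 10, 12] sum 25, len 3
add 12: shortest ending here [10, 12, 12] sum 34, len 3
add 10: shortest ending here [12, 12, 10] sum 34, len 3
add 10: shortest ending here [12, 10, 10] sum 32, len 3
add 6: shortest ending here [10, 10, 6] sum 26, len 3
add 8: shortest ending here [10, 10, 6, 8] sum 34, len 4
add 6: shortest ending here [10, 6, 8, 6] sum 30, len 4
add 12: shortest ending here [8, 6, 12] sum 26, len 3
add 5: shortest ending here [8, 6, 12, 5] sum 31, len 4
Shortest qualifying length: 3.

3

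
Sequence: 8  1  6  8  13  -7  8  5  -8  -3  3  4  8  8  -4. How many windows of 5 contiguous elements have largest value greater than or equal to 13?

5

8 1 6 8 13 → max 13  ≥ 13 ✓
1 6 8 13 -7 → max 13  ≥ 13 ✓
6 8 13 -7 8 → max 13  ≥ 13 ✓
8 13 -7 8 5 → max 13  ≥ 13 ✓
13 -7 8 5 -8 → max 13  ≥ 13 ✓
-7 8 5 -8 -3 → max 8
8 5 -8 -3 3 → max 8
5 -8 -3 3 4 → max 5
-8 -3 3 4 8 → max 8
-3 3 4 8 8 → max 8
3 4 8 8 -4 → max 8
5 windows satisfy the condition.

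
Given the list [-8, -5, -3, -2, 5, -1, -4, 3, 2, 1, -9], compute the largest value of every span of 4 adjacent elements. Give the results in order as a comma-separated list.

Sliding a size-4 window across the 11 values:
[-8, -5, -3, -2] → max -2
[-5, -3, -2, 5] → max 5
[-3, -2, 5, -1] → max 5
[-2, 5, -1, -4] → max 5
[5, -1, -4, 3] → max 5
[-1, -4, 3, 2] → max 3
[-4, 3, 2, 1] → max 3
[3, 2, 1, -9] → max 3

-2, 5, 5, 5, 5, 3, 3, 3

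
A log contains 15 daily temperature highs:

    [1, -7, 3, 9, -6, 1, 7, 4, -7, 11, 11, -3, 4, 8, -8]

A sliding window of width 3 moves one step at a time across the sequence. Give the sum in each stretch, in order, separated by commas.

-3, 5, 6, 4, 2, 12, 4, 8, 15, 19, 12, 9, 4

Sliding a size-3 window across the 15 values:
1 -7 3 → sum -3
-7 3 9 → sum 5
3 9 -6 → sum 6
9 -6 1 → sum 4
-6 1 7 → sum 2
1 7 4 → sum 12
7 4 -7 → sum 4
4 -7 11 → sum 8
-7 11 11 → sum 15
11 11 -3 → sum 19
11 -3 4 → sum 12
-3 4 8 → sum 9
4 8 -8 → sum 4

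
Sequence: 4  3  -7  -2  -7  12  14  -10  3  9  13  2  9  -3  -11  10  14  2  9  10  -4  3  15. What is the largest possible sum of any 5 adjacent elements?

45

4 3 -7 -2 -7 → sum -9
3 -7 -2 -7 12 → sum -1
-7 -2 -7 12 14 → sum 10
-2 -7 12 14 -10 → sum 7
-7 12 14 -10 3 → sum 12
12 14 -10 3 9 → sum 28
14 -10 3 9 13 → sum 29
-10 3 9 13 2 → sum 17
3 9 13 2 9 → sum 36
9 13 2 9 -3 → sum 30
13 2 9 -3 -11 → sum 10
2 9 -3 -11 10 → sum 7
9 -3 -11 10 14 → sum 19
-3 -11 10 14 2 → sum 12
-11 10 14 2 9 → sum 24
10 14 2 9 10 → sum 45
14 2 9 10 -4 → sum 31
2 9 10 -4 3 → sum 20
9 10 -4 3 15 → sum 33
Largest of these is 45.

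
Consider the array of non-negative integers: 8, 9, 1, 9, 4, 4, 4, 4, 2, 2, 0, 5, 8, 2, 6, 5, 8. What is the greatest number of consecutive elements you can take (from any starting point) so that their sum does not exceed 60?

14

add 8: [8] sum 8, len 1
add 9: [8, 9] sum 17, len 2
add 1: [8, 9, 1] sum 18, len 3
add 9: [8, 9, 1, 9] sum 27, len 4
add 4: [8, 9, 1, 9, 4] sum 31, len 5
add 4: [8, 9, 1, 9, 4, 4] sum 35, len 6
add 4: [8, 9, 1, 9, 4, 4, 4] sum 39, len 7
add 4: [8, 9, 1, 9, 4, 4, 4, 4] sum 43, len 8
add 2: [8, 9, 1, 9, 4, 4, 4, 4, 2] sum 45, len 9
add 2: [8, 9, 1, 9, 4, 4, 4, 4, 2, 2] sum 47, len 10
add 0: [8, 9, 1, 9, 4, 4, 4, 4, 2, 2, 0] sum 47, len 11
add 5: [8, 9, 1, 9, 4, 4, 4, 4, 2, 2, 0, 5] sum 52, len 12
add 8: [8, 9, 1, 9, 4, 4, 4, 4, 2, 2, 0, 5, 8] sum 60, len 13
add 2: [9, 1, 9, 4, 4, 4, 4, 2, 2, 0, 5, 8, 2] sum 54, len 13
add 6: [9, 1, 9, 4, 4, 4, 4, 2, 2, 0, 5, 8, 2, 6] sum 60, len 14
add 5: [1, 9, 4, 4, 4, 4, 2, 2, 0, 5, 8, 2, 6, 5] sum 56, len 14
add 8: [4, 4, 4, 4, 2, 2, 0, 5, 8, 2, 6, 5, 8] sum 54, len 13
Longest length seen: 14.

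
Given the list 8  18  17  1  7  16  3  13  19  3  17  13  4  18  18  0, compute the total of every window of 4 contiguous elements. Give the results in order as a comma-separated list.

(8, 18, 17, 1) → sum 44
(18, 17, 1, 7) → sum 43
(17, 1, 7, 16) → sum 41
(1, 7, 16, 3) → sum 27
(7, 16, 3, 13) → sum 39
(16, 3, 13, 19) → sum 51
(3, 13, 19, 3) → sum 38
(13, 19, 3, 17) → sum 52
(19, 3, 17, 13) → sum 52
(3, 17, 13, 4) → sum 37
(17, 13, 4, 18) → sum 52
(13, 4, 18, 18) → sum 53
(4, 18, 18, 0) → sum 40

44, 43, 41, 27, 39, 51, 38, 52, 52, 37, 52, 53, 40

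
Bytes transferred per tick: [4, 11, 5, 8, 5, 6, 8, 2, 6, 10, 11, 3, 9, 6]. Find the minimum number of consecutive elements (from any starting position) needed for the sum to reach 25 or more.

Extend right; whenever the sum reaches 25, record the length and shrink from the left:
add 4: running sum 4 < 25
add 11: running sum 15 < 25
add 5: running sum 20 < 25
add 8: shortest ending here [4, 11, 5, 8] sum 28, len 4
add 5: shortest ending here [11, 5, 8, 5] sum 29, len 4
add 6: shortest ending here [11, 5, 8, 5, 6] sum 35, len 5
add 8: shortest ending here [8, 5, 6, 8] sum 27, len 4
add 2: shortest ending here [8, 5, 6, 8, 2] sum 29, len 5
add 6: shortest ending here [5, 6, 8, 2, 6] sum 27, len 5
add 10: shortest ending here [8, 2, 6, 10] sum 26, len 4
add 11: shortest ending here [6, 10, 11] sum 27, len 3
add 3: shortest ending here [6, 10, 11, 3] sum 30, len 4
add 9: shortest ending here [10, 11, 3, 9] sum 33, len 4
add 6: shortest ending here [11, 3, 9, 6] sum 29, len 4
Shortest qualifying length: 3.

3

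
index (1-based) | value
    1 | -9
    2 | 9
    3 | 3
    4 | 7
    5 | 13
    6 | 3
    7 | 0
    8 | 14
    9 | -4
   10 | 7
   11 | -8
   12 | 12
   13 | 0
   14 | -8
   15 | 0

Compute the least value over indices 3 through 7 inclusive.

Elements at indices 3..7: 3, 7, 13, 3, 0
min(3, 7, 13, 3, 0) = 0

0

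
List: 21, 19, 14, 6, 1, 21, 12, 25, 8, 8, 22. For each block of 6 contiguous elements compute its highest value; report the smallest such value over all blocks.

Window maxs for each of the 6 positions:
[21, 19, 14, 6, 1, 21] → max 21
[19, 14, 6, 1, 21, 12] → max 21
[14, 6, 1, 21, 12, 25] → max 25
[6, 1, 21, 12, 25, 8] → max 25
[1, 21, 12, 25, 8, 8] → max 25
[21, 12, 25, 8, 8, 22] → max 25
Smallest of these is 21.

21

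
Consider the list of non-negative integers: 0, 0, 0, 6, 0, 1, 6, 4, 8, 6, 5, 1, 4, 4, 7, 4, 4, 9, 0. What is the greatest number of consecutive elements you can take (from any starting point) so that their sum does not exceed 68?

Extend to the right; shrink from the left whenever the sum exceeds 68:
[0] sum 0 len 1
[0, 0] sum 0 len 2
[0, 0, 0] sum 0 len 3
[0, 0, 0, 6] sum 6 len 4
[0, 0, 0, 6, 0] sum 6 len 5
[0, 0, 0, 6, 0, 1] sum 7 len 6
[0, 0, 0, 6, 0, 1, 6] sum 13 len 7
[0, 0, 0, 6, 0, 1, 6, 4] sum 17 len 8
[0, 0, 0, 6, 0, 1, 6, 4, 8] sum 25 len 9
[0, 0, 0, 6, 0, 1, 6, 4, 8, 6] sum 31 len 10
[0, 0, 0, 6, 0, 1, 6, 4, 8, 6, 5] sum 36 len 11
[0, 0, 0, 6, 0, 1, 6, 4, 8, 6, 5, 1] sum 37 len 12
[0, 0, 0, 6, 0, 1, 6, 4, 8, 6, 5, 1, 4] sum 41 len 13
[0, 0, 0, 6, 0, 1, 6, 4, 8, 6, 5, 1, 4, 4] sum 45 len 14
[0, 0, 0, 6, 0, 1, 6, 4, 8, 6, 5, 1, 4, 4, 7] sum 52 len 15
[0, 0, 0, 6, 0, 1, 6, 4, 8, 6, 5, 1, 4, 4, 7, 4] sum 56 len 16
[0, 0, 0, 6, 0, 1, 6, 4, 8, 6, 5, 1, 4, 4, 7, 4, 4] sum 60 len 17
[0, 1, 6, 4, 8, 6, 5, 1, 4, 4, 7, 4, 4, 9] sum 63 len 14
[0, 1, 6, 4, 8, 6, 5, 1, 4, 4, 7, 4, 4, 9, 0] sum 63 len 15
Longest length seen: 17.

17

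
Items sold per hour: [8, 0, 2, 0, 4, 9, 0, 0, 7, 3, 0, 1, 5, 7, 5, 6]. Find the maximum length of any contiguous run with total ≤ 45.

Extend to the right; shrink from the left whenever the sum exceeds 45:
[8] sum 8 len 1
[8, 0] sum 8 len 2
[8, 0, 2] sum 10 len 3
[8, 0, 2, 0] sum 10 len 4
[8, 0, 2, 0, 4] sum 14 len 5
[8, 0, 2, 0, 4, 9] sum 23 len 6
[8, 0, 2, 0, 4, 9, 0] sum 23 len 7
[8, 0, 2, 0, 4, 9, 0, 0] sum 23 len 8
[8, 0, 2, 0, 4, 9, 0, 0, 7] sum 30 len 9
[8, 0, 2, 0, 4, 9, 0, 0, 7, 3] sum 33 len 10
[8, 0, 2, 0, 4, 9, 0, 0, 7, 3, 0] sum 33 len 11
[8, 0, 2, 0, 4, 9, 0, 0, 7, 3, 0, 1] sum 34 len 12
[8, 0, 2, 0, 4, 9, 0, 0, 7, 3, 0, 1, 5] sum 39 len 13
[0, 2, 0, 4, 9, 0, 0, 7, 3, 0, 1, 5, 7] sum 38 len 13
[0, 2, 0, 4, 9, 0, 0, 7, 3, 0, 1, 5, 7, 5] sum 43 len 14
[9, 0, 0, 7, 3, 0, 1, 5, 7, 5, 6] sum 43 len 11
Longest length seen: 14.

14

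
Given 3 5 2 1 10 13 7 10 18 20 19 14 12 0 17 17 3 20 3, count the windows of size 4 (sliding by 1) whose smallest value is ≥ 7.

6

(3, 5, 2, 1) → min 1
(5, 2, 1, 10) → min 1
(2, 1, 10, 13) → min 1
(1, 10, 13, 7) → min 1
(10, 13, 7, 10) → min 7  ≥ 7 ✓
(13, 7, 10, 18) → min 7  ≥ 7 ✓
(7, 10, 18, 20) → min 7  ≥ 7 ✓
(10, 18, 20, 19) → min 10  ≥ 7 ✓
(18, 20, 19, 14) → min 14  ≥ 7 ✓
(20, 19, 14, 12) → min 12  ≥ 7 ✓
(19, 14, 12, 0) → min 0
(14, 12, 0, 17) → min 0
(12, 0, 17, 17) → min 0
(0, 17, 17, 3) → min 0
(17, 17, 3, 20) → min 3
(17, 3, 20, 3) → min 3
6 windows satisfy the condition.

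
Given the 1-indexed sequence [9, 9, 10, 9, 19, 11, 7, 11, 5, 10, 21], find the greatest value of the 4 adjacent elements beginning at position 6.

11

Elements at indices 6..9: 11, 7, 11, 5
max(11, 7, 11, 5) = 11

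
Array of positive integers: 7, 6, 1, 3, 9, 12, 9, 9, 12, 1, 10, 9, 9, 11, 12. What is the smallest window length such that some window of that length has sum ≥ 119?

15

add 7: running sum 7 < 119
add 6: running sum 13 < 119
add 1: running sum 14 < 119
add 3: running sum 17 < 119
add 9: running sum 26 < 119
add 12: running sum 38 < 119
add 9: running sum 47 < 119
add 9: running sum 56 < 119
add 12: running sum 68 < 119
add 1: running sum 69 < 119
add 10: running sum 79 < 119
add 9: running sum 88 < 119
add 9: running sum 97 < 119
add 11: running sum 108 < 119
end 14: [7, 6, 1, 3, 9, 12, 9, 9, 12, 1, 10, 9, 9, 11, 12] sum 120, len 15
Shortest qualifying length: 15.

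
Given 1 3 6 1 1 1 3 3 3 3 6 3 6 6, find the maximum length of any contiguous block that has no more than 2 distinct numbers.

8

[1] 1 distinct, len 1
[1, 3] 2 distinct, len 2
[3, 6] 2 distinct, len 2
[6, 1] 2 distinct, len 2
[6, 1, 1] 2 distinct, len 3
[6, 1, 1, 1] 2 distinct, len 4
[1, 1, 1, 3] 2 distinct, len 4
[1, 1, 1, 3, 3] 2 distinct, len 5
[1, 1, 1, 3, 3, 3] 2 distinct, len 6
[1, 1, 1, 3, 3, 3, 3] 2 distinct, len 7
[3, 3, 3, 3, 6] 2 distinct, len 5
[3, 3, 3, 3, 6, 3] 2 distinct, len 6
[3, 3, 3, 3, 6, 3, 6] 2 distinct, len 7
[3, 3, 3, 3, 6, 3, 6, 6] 2 distinct, len 8
Longest length with ≤2 distinct: 8.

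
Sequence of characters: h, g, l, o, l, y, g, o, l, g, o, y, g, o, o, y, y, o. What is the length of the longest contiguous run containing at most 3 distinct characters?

add h: window [h] (1 distinct), len 1
add g: window [h, g] (2 distinct), len 2
add l: window [h, g, l] (3 distinct), len 3
add o: window [g, l, o] (3 distinct), len 3
add l: window [g, l, o, l] (3 distinct), len 4
add y: window [l, o, l, y] (3 distinct), len 4
add g: window [l, y, g] (3 distinct), len 3
add o: window [y, g, o] (3 distinct), len 3
add l: window [g, o, l] (3 distinct), len 3
add g: window [g, o, l, g] (3 distinct), len 4
add o: window [g, o, l, g, o] (3 distinct), len 5
add y: window [g, o, y] (3 distinct), len 3
add g: window [g, o, y, g] (3 distinct), len 4
add o: window [g, o, y, g, o] (3 distinct), len 5
add o: window [g, o, y, g, o, o] (3 distinct), len 6
add y: window [g, o, y, g, o, o, y] (3 distinct), len 7
add y: window [g, o, y, g, o, o, y, y] (3 distinct), len 8
add o: window [g, o, y, g, o, o, y, y, o] (3 distinct), len 9
Longest length with ≤3 distinct: 9.

9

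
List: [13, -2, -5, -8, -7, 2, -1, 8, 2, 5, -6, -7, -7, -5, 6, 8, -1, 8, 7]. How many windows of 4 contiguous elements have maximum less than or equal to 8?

15

(13, -2, -5, -8) → max 13
(-2, -5, -8, -7) → max -2  ≤ 8 ✓
(-5, -8, -7, 2) → max 2  ≤ 8 ✓
(-8, -7, 2, -1) → max 2  ≤ 8 ✓
(-7, 2, -1, 8) → max 8  ≤ 8 ✓
(2, -1, 8, 2) → max 8  ≤ 8 ✓
(-1, 8, 2, 5) → max 8  ≤ 8 ✓
(8, 2, 5, -6) → max 8  ≤ 8 ✓
(2, 5, -6, -7) → max 5  ≤ 8 ✓
(5, -6, -7, -7) → max 5  ≤ 8 ✓
(-6, -7, -7, -5) → max -5  ≤ 8 ✓
(-7, -7, -5, 6) → max 6  ≤ 8 ✓
(-7, -5, 6, 8) → max 8  ≤ 8 ✓
(-5, 6, 8, -1) → max 8  ≤ 8 ✓
(6, 8, -1, 8) → max 8  ≤ 8 ✓
(8, -1, 8, 7) → max 8  ≤ 8 ✓
15 windows satisfy the condition.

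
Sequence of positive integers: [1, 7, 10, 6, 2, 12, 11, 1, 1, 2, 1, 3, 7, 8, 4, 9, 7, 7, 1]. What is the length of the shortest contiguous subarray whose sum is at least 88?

16

add 1: running sum 1 < 88
add 7: running sum 8 < 88
add 10: running sum 18 < 88
add 6: running sum 24 < 88
add 2: running sum 26 < 88
add 12: running sum 38 < 88
add 11: running sum 49 < 88
add 1: running sum 50 < 88
add 1: running sum 51 < 88
add 2: running sum 53 < 88
add 1: running sum 54 < 88
add 3: running sum 57 < 88
add 7: running sum 64 < 88
add 8: running sum 72 < 88
add 4: running sum 76 < 88
add 9: running sum 85 < 88
end 16: [7, 10, 6, 2, 12, 11, 1, 1, 2, 1, 3, 7, 8, 4, 9, 7] sum 91, len 16
end 17: [10, 6, 2, 12, 11, 1, 1, 2, 1, 3, 7, 8, 4, 9, 7, 7] sum 91, len 16
end 18: [10, 6, 2, 12, 11, 1, 1, 2, 1, 3, 7, 8, 4, 9, 7, 7, 1] sum 92, len 17
Shortest qualifying length: 16.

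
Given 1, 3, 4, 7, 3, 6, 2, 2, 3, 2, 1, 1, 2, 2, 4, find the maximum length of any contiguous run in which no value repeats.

add 1: [1] len 1
add 3: [1, 3] len 2
add 4: [1, 3, 4] len 3
add 7: [1, 3, 4, 7] len 4
add 3 (repeat 3, move left end past it): [4, 7, 3] len 3
add 6: [4, 7, 3, 6] len 4
add 2: [4, 7, 3, 6, 2] len 5
add 2 (repeat 2, move left end past it): [2] len 1
add 3: [2, 3] len 2
add 2 (repeat 2, move left end past it): [3, 2] len 2
add 1: [3, 2, 1] len 3
add 1 (repeat 1, move left end past it): [1] len 1
add 2: [1, 2] len 2
add 2 (repeat 2, move left end past it): [2] len 1
add 4: [2, 4] len 2
Longest all-distinct length: 5.

5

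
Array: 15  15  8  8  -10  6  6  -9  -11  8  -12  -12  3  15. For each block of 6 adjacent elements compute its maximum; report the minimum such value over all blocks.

8

[15, 15, 8, 8, -10, 6] → max 15
[15, 8, 8, -10, 6, 6] → max 15
[8, 8, -10, 6, 6, -9] → max 8
[8, -10, 6, 6, -9, -11] → max 8
[-10, 6, 6, -9, -11, 8] → max 8
[6, 6, -9, -11, 8, -12] → max 8
[6, -9, -11, 8, -12, -12] → max 8
[-9, -11, 8, -12, -12, 3] → max 8
[-11, 8, -12, -12, 3, 15] → max 15
Minimum of these is 8.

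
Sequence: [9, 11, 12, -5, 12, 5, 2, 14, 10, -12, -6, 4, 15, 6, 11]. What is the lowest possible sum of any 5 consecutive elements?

Window sums for each of the 11 positions:
9 11 12 -5 12 → sum 39
11 12 -5 12 5 → sum 35
12 -5 12 5 2 → sum 26
-5 12 5 2 14 → sum 28
12 5 2 14 10 → sum 43
5 2 14 10 -12 → sum 19
2 14 10 -12 -6 → sum 8
14 10 -12 -6 4 → sum 10
10 -12 -6 4 15 → sum 11
-12 -6 4 15 6 → sum 7
-6 4 15 6 11 → sum 30
Lowest of these is 7.

7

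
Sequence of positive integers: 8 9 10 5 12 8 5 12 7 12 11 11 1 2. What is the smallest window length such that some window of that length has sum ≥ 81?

9

add 8: running sum 8 < 81
add 9: running sum 17 < 81
add 10: running sum 27 < 81
add 5: running sum 32 < 81
add 12: running sum 44 < 81
add 8: running sum 52 < 81
add 5: running sum 57 < 81
add 12: running sum 69 < 81
add 7: running sum 76 < 81
end 9: [8, 9, 10, 5, 12, 8, 5, 12, 7, 12] sum 88, len 10
end 10: [10, 5, 12, 8, 5, 12, 7, 12, 11] sum 82, len 9
end 11: [5, 12, 8, 5, 12, 7, 12, 11, 11] sum 83, len 9
end 12: [5, 12, 8, 5, 12, 7, 12, 11, 11, 1] sum 84, len 10
end 13: [12, 8, 5, 12, 7, 12, 11, 11, 1, 2] sum 81, len 10
Shortest qualifying length: 9.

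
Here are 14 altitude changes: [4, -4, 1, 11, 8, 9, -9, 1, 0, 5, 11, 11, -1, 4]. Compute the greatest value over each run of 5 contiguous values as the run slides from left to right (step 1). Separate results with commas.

11, 11, 11, 11, 9, 9, 11, 11, 11, 11

4 -4 1 11 8 → max 11
-4 1 11 8 9 → max 11
1 11 8 9 -9 → max 11
11 8 9 -9 1 → max 11
8 9 -9 1 0 → max 9
9 -9 1 0 5 → max 9
-9 1 0 5 11 → max 11
1 0 5 11 11 → max 11
0 5 11 11 -1 → max 11
5 11 11 -1 4 → max 11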